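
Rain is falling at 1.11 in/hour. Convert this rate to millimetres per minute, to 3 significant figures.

0.470 mm/minute

1.11 in/hour × 25.4 mm/in × 0.0166667 hour/minute = 0.470 mm/minute.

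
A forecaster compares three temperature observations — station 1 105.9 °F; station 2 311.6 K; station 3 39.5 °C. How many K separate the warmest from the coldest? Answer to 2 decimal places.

station 1: 105.9 °F = 41.056 °C.
station 2: 311.6 K = 38.450 °C.
Spread: 41.056 − 38.450 = 2.606 °C.

2.61 K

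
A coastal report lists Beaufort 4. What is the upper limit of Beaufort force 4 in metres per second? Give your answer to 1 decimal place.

Beaufort 4 (moderate breeze) spans 5.5–7.9 m/s.

7.9 m/s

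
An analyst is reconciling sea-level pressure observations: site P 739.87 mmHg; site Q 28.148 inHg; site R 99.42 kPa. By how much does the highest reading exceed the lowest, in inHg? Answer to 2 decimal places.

1.21 inHg

site P: 739.87 mmHg = 29.1287 inHg.
site R: 99.42 kPa = 29.3587 inHg.
Spread: 29.3587 − 28.1480 = 1.21 inHg.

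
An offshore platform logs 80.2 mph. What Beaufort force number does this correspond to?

Beaufort force 12

80.2 mph = 35.9 m/s, which is Beaufort 12 (hurricane force, ≥32.7 m/s).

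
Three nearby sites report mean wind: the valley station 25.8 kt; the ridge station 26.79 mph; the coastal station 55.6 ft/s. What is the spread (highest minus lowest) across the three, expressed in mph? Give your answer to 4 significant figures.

the valley station: 25.8 kt = 29.6901 mph.
the coastal station: 55.6 ft/s = 37.9091 mph.
Spread: 37.9091 − 26.7900 = 11.12 mph.

11.12 mph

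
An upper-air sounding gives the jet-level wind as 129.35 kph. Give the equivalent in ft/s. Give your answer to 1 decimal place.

1 km/h = 0.911344 ft/s, so 129.35 × 0.911344 = 117.9 ft/s.

117.9 ft/s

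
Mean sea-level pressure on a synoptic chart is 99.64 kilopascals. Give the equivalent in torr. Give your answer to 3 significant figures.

747 mmHg

1 kPa = 7.50062 mmHg, so 99.64 × 7.50062 = 747 mmHg.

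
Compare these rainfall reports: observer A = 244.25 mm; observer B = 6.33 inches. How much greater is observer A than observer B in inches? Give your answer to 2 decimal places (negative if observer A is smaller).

observer A: 244.25 mm = 9.6161 in.
Difference: 9.6161 − 6.3300 = 3.29 in.

3.29 in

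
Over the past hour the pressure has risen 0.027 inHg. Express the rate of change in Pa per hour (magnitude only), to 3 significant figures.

0.027 inHg / 1 h × 3386.39 Pa/inHg = 91.4 Pa/h.

91.4 Pa per hour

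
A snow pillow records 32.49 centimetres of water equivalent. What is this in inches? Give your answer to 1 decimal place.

12.8 in

1 cm = 0.393701 in, so 32.49 × 0.393701 = 12.8 in.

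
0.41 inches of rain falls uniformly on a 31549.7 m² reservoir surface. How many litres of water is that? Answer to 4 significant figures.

Depth: 0.41 in × 25.4 = 10.414 mm.
1 mm over 1 m² is 1 L, so volume = 10.414 × 31549.7 = 328558.58 L ≈ 328600 L.

328600 litres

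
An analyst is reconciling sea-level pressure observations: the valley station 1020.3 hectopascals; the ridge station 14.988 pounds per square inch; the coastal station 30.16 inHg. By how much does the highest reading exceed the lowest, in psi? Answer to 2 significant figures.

the valley station: 1020.3 hPa = 14.7982 psi.
the coastal station: 30.16 inHg = 14.8132 psi.
Spread: 14.9880 − 14.7982 = 0.19 psi.

0.19 psi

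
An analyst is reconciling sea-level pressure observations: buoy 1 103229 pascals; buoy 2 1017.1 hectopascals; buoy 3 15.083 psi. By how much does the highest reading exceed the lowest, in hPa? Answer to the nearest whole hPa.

23 hPa

buoy 1: 103229 Pa = 1032.29 hPa.
buoy 3: 15.083 psi = 1039.94 hPa.
Spread: 1039.94 − 1017.10 = 23 hPa.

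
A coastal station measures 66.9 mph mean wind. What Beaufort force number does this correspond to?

Beaufort force 11

66.9 mph = 29.9 m/s, which is Beaufort 11 (violent storm, 28.5–32.6 m/s).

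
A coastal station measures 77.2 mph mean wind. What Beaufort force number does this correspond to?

Beaufort force 12

77.2 mph = 34.5 m/s, which is Beaufort 12 (hurricane force, ≥32.7 m/s).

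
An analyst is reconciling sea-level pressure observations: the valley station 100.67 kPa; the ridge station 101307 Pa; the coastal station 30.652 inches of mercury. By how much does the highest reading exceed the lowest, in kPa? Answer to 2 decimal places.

the ridge station: 101307 Pa = 101.3070 kPa.
the coastal station: 30.652 inHg = 103.7996 kPa.
Spread: 103.7996 − 100.6700 = 3.13 kPa.

3.13 kPa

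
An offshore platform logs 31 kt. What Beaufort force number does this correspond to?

31 kt lies in the Beaufort 7 band (near gale, 28–33 kt).

Beaufort force 7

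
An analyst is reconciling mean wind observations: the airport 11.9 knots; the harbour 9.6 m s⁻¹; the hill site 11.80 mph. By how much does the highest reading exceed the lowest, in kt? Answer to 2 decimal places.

the harbour: 9.6 m/s = 18.6609 kt.
the hill site: 11.80 mph = 10.2539 kt.
Spread: 18.6609 − 10.2539 = 8.41 kt.

8.41 kt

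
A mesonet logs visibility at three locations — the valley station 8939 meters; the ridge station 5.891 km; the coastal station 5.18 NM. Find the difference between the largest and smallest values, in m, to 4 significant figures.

3702 m

the ridge station: 5.891 km = 5891.00 m.
the coastal station: 5.18 nmi = 9593.36 m.
Spread: 9593.36 − 5891.00 = 3702 m.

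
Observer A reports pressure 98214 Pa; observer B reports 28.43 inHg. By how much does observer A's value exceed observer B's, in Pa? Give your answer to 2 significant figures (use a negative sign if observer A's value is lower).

1900 Pa

observer B: 28.43 inHg = 96275.04 Pa.
Difference: 98214.00 − 96275.04 = 1900 Pa.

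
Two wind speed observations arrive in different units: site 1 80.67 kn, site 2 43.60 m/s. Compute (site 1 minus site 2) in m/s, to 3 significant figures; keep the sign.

-2.10 m/s

site 1: 80.67 kt = 41.5002 m/s.
Difference: 41.5002 − 43.6000 = -2.10 m/s.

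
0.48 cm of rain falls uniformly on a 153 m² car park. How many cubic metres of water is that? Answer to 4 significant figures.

Depth: 0.48 cm × 10 = 4.8 mm.
1 mm over 1 m² is 1 L, so volume = 4.8 × 153 = 734.4 L = 0.7344 m³.

0.7344 cubic metres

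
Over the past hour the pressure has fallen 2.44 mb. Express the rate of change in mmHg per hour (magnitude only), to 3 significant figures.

2.44 mb / 1 h × 0.750062 mmHg/mb = 1.83 mmHg/h.

1.83 mmHg per hour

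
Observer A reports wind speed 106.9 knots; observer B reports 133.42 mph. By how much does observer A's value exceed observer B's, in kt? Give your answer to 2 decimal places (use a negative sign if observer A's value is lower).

-9.04 kt

observer B: 133.42 mph = 115.9388 kt.
Difference: 106.9000 − 115.9388 = -9.04 kt.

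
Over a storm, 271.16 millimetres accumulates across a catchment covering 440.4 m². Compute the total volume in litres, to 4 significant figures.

119400 litres

1 mm over 1 m² is 1 L, so volume = 271.16 × 440.4 = 119418.86 L ≈ 119400 L.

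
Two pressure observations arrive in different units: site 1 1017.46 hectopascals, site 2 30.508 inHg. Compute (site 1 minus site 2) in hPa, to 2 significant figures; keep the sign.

-16 hPa

site 2: 30.508 inHg = 1033.12 hPa.
Difference: 1017.46 − 1033.12 = -16 hPa.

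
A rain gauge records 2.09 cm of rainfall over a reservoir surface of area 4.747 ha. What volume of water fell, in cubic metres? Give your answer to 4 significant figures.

Depth: 2.09 cm × 10 = 20.9 mm.
Area: 4.747 ha = 47470 m².
1 mm over 1 m² is 1 L, so volume = 20.9 × 47470 = 992123 L = 992.1 m³.

992.1 cubic metres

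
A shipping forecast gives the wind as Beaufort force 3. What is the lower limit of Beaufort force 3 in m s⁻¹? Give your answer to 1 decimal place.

3.4 m/s

Beaufort 3 (gentle breeze) spans 3.4–5.4 m/s.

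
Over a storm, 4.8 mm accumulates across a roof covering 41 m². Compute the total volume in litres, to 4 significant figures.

1 mm over 1 m² is 1 L, so volume = 4.8 × 41 = 196.8 L.

196.8 litres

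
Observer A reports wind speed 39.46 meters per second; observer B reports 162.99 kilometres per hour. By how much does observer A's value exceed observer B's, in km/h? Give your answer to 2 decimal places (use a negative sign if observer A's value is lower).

-20.93 km/h

observer A: 39.46 m/s = 142.0560 km/h.
Difference: 142.0560 − 162.9900 = -20.93 km/h.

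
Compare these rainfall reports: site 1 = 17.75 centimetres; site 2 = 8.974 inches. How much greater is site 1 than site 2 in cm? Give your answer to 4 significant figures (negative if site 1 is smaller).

-5.044 cm

site 2: 8.974 in = 22.79396 cm.
Difference: 17.75000 − 22.79396 = -5.044 cm.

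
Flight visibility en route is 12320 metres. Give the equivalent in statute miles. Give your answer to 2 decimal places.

7.66 SM

1 m = 0.000621371 SM, so 12320 × 0.000621371 = 7.66 SM.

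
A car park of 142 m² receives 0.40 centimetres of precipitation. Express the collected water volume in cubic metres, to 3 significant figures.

0.568 cubic metres

Depth: 0.40 cm × 10 = 4 mm.
1 mm over 1 m² is 1 L, so volume = 4 × 142 = 568 L = 0.568 m³.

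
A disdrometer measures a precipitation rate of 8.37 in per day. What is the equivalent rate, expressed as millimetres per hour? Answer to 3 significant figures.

8.37 in/day × 25.4 mm/in × 0.0416667 day/hour = 8.86 mm/hour.

8.86 mm/hour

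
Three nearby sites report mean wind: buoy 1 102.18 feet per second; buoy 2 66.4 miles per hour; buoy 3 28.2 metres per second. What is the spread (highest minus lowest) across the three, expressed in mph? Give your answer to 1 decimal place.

buoy 1: 102.18 ft/s = 69.668 mph.
buoy 3: 28.2 m/s = 63.082 mph.
Spread: 69.668 − 63.082 = 6.6 mph.

6.6 mph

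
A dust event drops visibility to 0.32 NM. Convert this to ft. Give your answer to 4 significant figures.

1 nmi = 6076.12 ft, so 0.32 × 6076.12 = 1944 ft.

1944 ft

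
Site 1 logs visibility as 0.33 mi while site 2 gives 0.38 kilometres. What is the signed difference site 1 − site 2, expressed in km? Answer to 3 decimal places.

0.151 km

site 1: 0.33 SM = 0.53108 km.
Difference: 0.53108 − 0.38000 = 0.151 km.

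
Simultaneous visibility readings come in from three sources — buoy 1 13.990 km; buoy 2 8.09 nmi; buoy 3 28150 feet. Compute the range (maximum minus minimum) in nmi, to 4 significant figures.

3.457 nmi

buoy 1: 13.990 km = 7.55400 nmi.
buoy 3: 28150 ft = 4.63289 nmi.
Spread: 8.09000 − 4.63289 = 3.457 nmi.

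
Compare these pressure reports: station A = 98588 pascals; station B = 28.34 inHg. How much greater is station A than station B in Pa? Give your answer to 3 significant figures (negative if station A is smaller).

2620 Pa

station B: 28.34 inHg = 95970.26 Pa.
Difference: 98588.00 − 95970.26 = 2620 Pa.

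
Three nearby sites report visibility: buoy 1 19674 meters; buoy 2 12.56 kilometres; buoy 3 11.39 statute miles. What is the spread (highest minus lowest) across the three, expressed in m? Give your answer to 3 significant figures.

buoy 2: 12.56 km = 12560.00 m.
buoy 3: 11.39 SM = 18330.43 m.
Spread: 19674.00 − 12560.00 = 7110 m.

7110 m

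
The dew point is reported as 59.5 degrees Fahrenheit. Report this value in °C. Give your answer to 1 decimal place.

15.3 °C

°C = (°F − 32) × 5/9 = (59.5 − 32) / 1.8 = 15.3 °C.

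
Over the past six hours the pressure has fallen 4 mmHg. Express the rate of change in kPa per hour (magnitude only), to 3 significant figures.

4 mmHg / 6 h × 0.133322 kPa/mmHg = 0.0889 kPa/h.

0.0889 kPa per hour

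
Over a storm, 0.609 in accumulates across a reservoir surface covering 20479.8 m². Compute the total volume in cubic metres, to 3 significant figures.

317 cubic metres

Depth: 0.609 in × 25.4 = 15.4686 mm.
1 mm over 1 m² is 1 L, so volume = 15.4686 × 20479.8 = 316793.83 L = 317 m³.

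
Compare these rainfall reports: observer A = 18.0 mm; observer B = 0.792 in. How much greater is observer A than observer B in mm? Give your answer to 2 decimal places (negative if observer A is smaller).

observer B: 0.792 in = 20.1168 mm.
Difference: 18.0000 − 20.1168 = -2.12 mm.

-2.12 mm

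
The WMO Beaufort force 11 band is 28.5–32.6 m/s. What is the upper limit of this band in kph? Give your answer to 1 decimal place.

28.5–32.6 m/s × 3.6 = 102.6–117.4 km/h.

117.4 km/h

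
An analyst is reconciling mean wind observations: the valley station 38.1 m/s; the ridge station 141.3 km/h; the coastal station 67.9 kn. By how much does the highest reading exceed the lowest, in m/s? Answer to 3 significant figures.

the ridge station: 141.3 km/h = 39.2500 m/s.
the coastal station: 67.9 kt = 34.9308 m/s.
Spread: 39.2500 − 34.9308 = 4.32 m/s.

4.32 m/s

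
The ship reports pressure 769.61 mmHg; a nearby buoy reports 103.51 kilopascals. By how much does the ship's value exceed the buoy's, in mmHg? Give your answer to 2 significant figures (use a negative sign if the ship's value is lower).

the buoy: 103.51 kPa = 776.389 mmHg.
Difference: 769.610 − 776.389 = -6.8 mmHg.

-6.8 mmHg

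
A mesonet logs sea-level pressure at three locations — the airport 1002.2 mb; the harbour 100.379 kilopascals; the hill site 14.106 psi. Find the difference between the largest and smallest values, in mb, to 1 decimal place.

the harbour: 100.379 kPa = 1003.790 mb.
the hill site: 14.106 psi = 972.574 mb.
Spread: 1003.790 − 972.574 = 31.2 mb.

31.2 mb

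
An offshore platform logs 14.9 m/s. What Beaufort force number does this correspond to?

Beaufort force 7

14.9 m/s lies in the Beaufort 7 band (near gale, 13.9–17.1 m/s).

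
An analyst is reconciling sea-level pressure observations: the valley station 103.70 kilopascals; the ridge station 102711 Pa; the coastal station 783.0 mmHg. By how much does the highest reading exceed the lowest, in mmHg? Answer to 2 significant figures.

the valley station: 103.70 kPa = 777.81 mmHg.
the ridge station: 102711 Pa = 770.40 mmHg.
Spread: 783.00 − 770.40 = 13 mmHg.

13 mmHg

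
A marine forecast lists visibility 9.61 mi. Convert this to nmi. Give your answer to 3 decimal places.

8.351 nmi

1 SM = 0.868976 nmi, so 9.61 × 0.868976 = 8.351 nmi.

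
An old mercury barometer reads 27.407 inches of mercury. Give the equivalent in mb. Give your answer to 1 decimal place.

928.1 mb

1 inHg = 33.8639 mb, so 27.407 × 33.8639 = 928.1 mb.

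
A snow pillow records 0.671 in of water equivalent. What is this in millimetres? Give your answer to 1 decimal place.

1 in = 25.4 mm, so 0.671 × 25.4 = 17.0 mm.

17.0 mm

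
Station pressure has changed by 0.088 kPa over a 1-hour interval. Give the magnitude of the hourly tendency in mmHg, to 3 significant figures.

0.660 mmHg per hour

0.088 kPa / 1 h × 7.50062 mmHg/kPa = 0.660 mmHg/h.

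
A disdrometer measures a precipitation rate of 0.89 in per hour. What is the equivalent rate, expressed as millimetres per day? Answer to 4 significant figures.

542.5 mm/day

0.89 in/hour × 25.4 mm/in × 24 hour/day = 542.5 mm/day.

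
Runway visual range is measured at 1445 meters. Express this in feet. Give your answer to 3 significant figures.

1 m = 3.28084 ft, so 1445 × 3.28084 = 4740 ft.

4740 ft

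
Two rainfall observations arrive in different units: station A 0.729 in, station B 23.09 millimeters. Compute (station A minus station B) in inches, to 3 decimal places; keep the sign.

station B: 23.09 mm = 0.90906 in.
Difference: 0.72900 − 0.90906 = -0.180 in.

-0.180 in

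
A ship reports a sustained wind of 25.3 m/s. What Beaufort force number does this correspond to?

Beaufort force 10

25.3 m/s lies in the Beaufort 10 band (storm, 24.5–28.4 m/s).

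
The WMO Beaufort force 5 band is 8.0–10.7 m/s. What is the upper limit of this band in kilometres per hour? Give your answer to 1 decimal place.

8.0–10.7 m/s × 3.6 = 28.8–38.5 km/h.

38.5 km/h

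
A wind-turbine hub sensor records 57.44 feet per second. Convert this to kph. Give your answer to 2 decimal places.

1 ft/s = 1.09728 km/h, so 57.44 × 1.09728 = 63.03 km/h.

63.03 km/h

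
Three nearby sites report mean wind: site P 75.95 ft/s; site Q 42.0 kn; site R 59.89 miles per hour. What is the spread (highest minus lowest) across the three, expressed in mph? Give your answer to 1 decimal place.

site P: 75.95 ft/s = 51.784 mph.
site Q: 42.0 kt = 48.333 mph.
Spread: 59.890 − 48.333 = 11.6 mph.

11.6 mph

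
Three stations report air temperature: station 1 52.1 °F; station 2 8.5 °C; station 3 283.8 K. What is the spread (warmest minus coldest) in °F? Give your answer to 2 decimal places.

4.80 °F

station 1: 52.1 °F = 11.167 °C.
station 3: 283.8 K = 10.650 °C.
Spread: 11.167 − 8.500 = 2.667 °C = 4.80 °F.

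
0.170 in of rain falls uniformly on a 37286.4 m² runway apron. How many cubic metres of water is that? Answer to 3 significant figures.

Depth: 0.170 in × 25.4 = 4.318 mm.
1 mm over 1 m² is 1 L, so volume = 4.318 × 37286.4 = 161002.68 L = 161 m³.

161 cubic metres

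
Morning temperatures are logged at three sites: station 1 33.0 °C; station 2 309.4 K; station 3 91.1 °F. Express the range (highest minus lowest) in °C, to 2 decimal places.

3.42 °C

station 2: 309.4 K = 36.250 °C.
station 3: 91.1 °F = 32.833 °C.
Spread: 36.250 − 32.833 = 3.417 °C.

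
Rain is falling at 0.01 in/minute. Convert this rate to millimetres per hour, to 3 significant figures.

15.2 mm/hour

0.01 in/minute × 25.4 mm/in × 60 minute/hour = 15.2 mm/hour.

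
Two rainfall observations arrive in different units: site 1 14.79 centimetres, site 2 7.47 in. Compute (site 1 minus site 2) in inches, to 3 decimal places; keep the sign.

site 1: 14.79 cm = 5.82283 in.
Difference: 5.82283 − 7.47000 = -1.647 in.

-1.647 in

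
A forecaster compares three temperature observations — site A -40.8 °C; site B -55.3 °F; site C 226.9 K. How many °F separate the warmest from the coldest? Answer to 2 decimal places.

13.86 °F

site B: -55.3 °F = -48.500 °C.
site C: 226.9 K = -46.250 °C.
Spread: (-40.800) − (-48.500) = 7.700 °C = 13.86 °F.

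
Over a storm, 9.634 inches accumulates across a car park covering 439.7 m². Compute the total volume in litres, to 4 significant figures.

Depth: 9.634 in × 25.4 = 244.7036 mm.
1 mm over 1 m² is 1 L, so volume = 244.7036 × 439.7 = 107596.17 L ≈ 107600 L.

107600 litres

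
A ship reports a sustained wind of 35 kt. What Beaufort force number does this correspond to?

35 kt lies in the Beaufort 8 band (gale, 34–40 kt).

Beaufort force 8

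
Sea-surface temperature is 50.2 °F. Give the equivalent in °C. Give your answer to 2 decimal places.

°C = (°F − 32) × 5/9 = (50.2 − 32) / 1.8 = 10.11 °C.

10.11 °C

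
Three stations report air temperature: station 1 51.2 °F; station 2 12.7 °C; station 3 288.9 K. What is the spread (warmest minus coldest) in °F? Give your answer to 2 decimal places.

station 1: 51.2 °F = 10.667 °C.
station 3: 288.9 K = 15.750 °C.
Spread: 15.750 − 10.667 = 5.083 °C = 9.15 °F.

9.15 °F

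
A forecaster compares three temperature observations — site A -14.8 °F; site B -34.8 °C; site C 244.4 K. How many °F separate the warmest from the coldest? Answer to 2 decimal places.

15.84 °F

site A: -14.8 °F = -26.000 °C.
site C: 244.4 K = -28.750 °C.
Spread: (-26.000) − (-34.800) = 8.800 °C = 15.84 °F.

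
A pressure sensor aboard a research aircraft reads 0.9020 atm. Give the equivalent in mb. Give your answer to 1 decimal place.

1 atm = 1013.25 mb, so 0.9020 × 1013.25 = 914.0 mb.

914.0 mb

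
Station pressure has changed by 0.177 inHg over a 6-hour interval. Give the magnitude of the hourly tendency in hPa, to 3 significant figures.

0.177 inHg / 6 h × 33.8639 hPa/inHg = 0.999 hPa/h.

0.999 hPa per hour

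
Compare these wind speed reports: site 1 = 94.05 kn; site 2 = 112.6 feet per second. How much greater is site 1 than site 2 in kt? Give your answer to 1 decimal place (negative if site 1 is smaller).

site 2: 112.6 ft/s = 66.714 kt.
Difference: 94.050 − 66.714 = 27.3 kt.

27.3 kt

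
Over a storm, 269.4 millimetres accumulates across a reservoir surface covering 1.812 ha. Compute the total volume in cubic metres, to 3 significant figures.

4880 cubic metres

Area: 1.812 ha = 18120 m².
1 mm over 1 m² is 1 L, so volume = 269.4 × 18120 = 4881528 L = 4880 m³.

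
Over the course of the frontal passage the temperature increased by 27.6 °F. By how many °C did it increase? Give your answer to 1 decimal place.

15.3 °C

Converting a difference, only the 9/5 scale factor applies: Δ°C = 27.6 × 0.5556 = 15.3 °C.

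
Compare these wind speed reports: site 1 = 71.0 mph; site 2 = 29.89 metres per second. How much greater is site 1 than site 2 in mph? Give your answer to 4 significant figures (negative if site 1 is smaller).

4.138 mph

site 2: 29.89 m/s = 66.86203 mph.
Difference: 71.00000 − 66.86203 = 4.138 mph.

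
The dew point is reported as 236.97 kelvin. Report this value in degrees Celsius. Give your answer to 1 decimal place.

°C = 236.97 − 273.15 = -36.2 °C.

-36.2 °C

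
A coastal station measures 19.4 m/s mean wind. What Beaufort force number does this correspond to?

19.4 m/s lies in the Beaufort 8 band (gale, 17.2–20.7 m/s).

Beaufort force 8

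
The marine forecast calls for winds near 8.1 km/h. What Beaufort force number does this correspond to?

Beaufort force 2

8.1 km/h = 2.2 m/s, which is Beaufort 2 (light breeze, 1.6–3.3 m/s).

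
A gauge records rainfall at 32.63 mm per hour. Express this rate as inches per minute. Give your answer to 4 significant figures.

0.02141 in/minute

32.63 mm/hour × 0.0393701 in/mm × 0.0166667 hour/minute = 0.02141 in/minute.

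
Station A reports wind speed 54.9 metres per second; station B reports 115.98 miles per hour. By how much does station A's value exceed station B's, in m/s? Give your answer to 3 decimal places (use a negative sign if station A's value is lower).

3.052 m/s

station B: 115.98 mph = 51.84770 m/s.
Difference: 54.90000 − 51.84770 = 3.052 m/s.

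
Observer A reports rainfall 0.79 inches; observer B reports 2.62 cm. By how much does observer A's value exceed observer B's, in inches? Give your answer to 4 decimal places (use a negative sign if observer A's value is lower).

observer B: 2.62 cm = 1.031496 in.
Difference: 0.790000 − 1.031496 = -0.2415 in.

-0.2415 in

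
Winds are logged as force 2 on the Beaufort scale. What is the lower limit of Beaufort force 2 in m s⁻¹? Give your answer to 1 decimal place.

1.6 m/s

Beaufort 2 (light breeze) spans 1.6–3.3 m/s.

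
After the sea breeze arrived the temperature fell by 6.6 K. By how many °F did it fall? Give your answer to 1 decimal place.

A change of 1 °C equals a change of 1.8 °F: Δ°F = 6.6 × 1.8 = 11.9 °F.

11.9 °F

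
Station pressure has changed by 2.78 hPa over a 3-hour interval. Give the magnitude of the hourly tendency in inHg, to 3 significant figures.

2.78 hPa / 3 h × 0.02953 inHg/hPa = 0.0274 inHg/h.

0.0274 inHg per hour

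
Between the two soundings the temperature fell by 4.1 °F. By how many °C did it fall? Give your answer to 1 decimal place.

For a temperature change the 32° offset cancels: Δ°C = 4.1 × 0.5556 = 2.3 °C.

2.3 °C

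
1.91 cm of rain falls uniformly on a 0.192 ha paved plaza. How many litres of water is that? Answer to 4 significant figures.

36670 litres

Depth: 1.91 cm × 10 = 19.1 mm.
Area: 0.192 ha = 1920 m².
1 mm over 1 m² is 1 L, so volume = 19.1 × 1920 = 36672 L ≈ 36670 L.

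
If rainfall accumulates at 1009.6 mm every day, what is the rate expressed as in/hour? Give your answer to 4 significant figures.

1009.6 mm/day × 0.0393701 in/mm × 0.0416667 day/hour = 1.656 in/hour.

1.656 in/hour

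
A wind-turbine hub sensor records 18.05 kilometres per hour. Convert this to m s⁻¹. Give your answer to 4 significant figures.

5.014 m/s

1 km/h = 0.277778 m/s, so 18.05 × 0.277778 = 5.014 m/s.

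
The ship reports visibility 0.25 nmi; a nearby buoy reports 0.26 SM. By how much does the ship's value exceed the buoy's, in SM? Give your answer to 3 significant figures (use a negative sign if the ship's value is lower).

the ship: 0.25 nmi = 0.287695 SM.
Difference: 0.287695 − 0.260000 = 0.0277 SM.

0.0277 SM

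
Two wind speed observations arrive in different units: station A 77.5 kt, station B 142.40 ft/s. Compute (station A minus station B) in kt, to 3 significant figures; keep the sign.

station B: 142.40 ft/s = 84.3697 kt.
Difference: 77.5000 − 84.3697 = -6.87 kt.

-6.87 kt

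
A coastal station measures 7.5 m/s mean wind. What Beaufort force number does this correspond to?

7.5 m/s lies in the Beaufort 4 band (moderate breeze, 5.5–7.9 m/s).

Beaufort force 4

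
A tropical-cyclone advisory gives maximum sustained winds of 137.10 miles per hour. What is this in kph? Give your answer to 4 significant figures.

1 mph = 1.60934 km/h, so 137.10 × 1.60934 = 220.6 km/h.

220.6 km/h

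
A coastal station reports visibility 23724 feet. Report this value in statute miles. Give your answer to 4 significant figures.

4.493 SM

1 ft = 0.000189394 SM, so 23724 × 0.000189394 = 4.493 SM.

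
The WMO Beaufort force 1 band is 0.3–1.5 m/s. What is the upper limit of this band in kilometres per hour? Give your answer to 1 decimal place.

0.3–1.5 m/s × 3.6 = 1.1–5.4 km/h.

5.4 km/h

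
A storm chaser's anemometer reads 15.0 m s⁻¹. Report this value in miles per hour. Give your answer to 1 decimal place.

33.6 mph

1 m/s = 2.23694 mph, so 15.0 × 2.23694 = 33.6 mph.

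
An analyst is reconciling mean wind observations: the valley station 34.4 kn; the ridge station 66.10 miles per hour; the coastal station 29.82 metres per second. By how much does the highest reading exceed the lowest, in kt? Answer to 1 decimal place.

23.6 kt

the ridge station: 66.10 mph = 57.439 kt.
the coastal station: 29.82 m/s = 57.965 kt.
Spread: 57.965 − 34.400 = 23.6 kt.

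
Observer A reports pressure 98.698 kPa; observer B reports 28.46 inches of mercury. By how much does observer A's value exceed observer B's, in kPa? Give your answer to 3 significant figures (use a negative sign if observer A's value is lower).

observer B: 28.46 inHg = 96.3766 kPa.
Difference: 98.6980 − 96.3766 = 2.32 kPa.

2.32 kPa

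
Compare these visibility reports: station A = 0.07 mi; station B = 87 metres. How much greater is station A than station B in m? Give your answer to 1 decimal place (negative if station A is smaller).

25.7 m

station A: 0.07 SM = 112.654 m.
Difference: 112.654 − 87.000 = 25.7 m.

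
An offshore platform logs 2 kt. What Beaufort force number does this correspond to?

2 kt lies in the Beaufort 1 band (light air, 1–3 kt).

Beaufort force 1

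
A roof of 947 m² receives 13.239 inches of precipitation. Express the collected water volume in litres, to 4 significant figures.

Depth: 13.239 in × 25.4 = 336.2706 mm.
1 mm over 1 m² is 1 L, so volume = 336.2706 × 947 = 318448.26 L ≈ 318400 L.

318400 litres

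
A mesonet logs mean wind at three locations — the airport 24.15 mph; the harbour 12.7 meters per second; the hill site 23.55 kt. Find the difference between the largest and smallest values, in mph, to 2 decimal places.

the harbour: 12.7 m/s = 28.4091 mph.
the hill site: 23.55 kt = 27.1009 mph.
Spread: 28.4091 − 24.1500 = 4.26 mph.

4.26 mph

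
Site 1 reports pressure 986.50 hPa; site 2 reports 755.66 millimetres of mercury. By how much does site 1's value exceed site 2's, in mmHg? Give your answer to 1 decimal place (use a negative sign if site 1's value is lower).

site 1: 986.50 hPa = 739.936 mmHg.
Difference: 739.936 − 755.660 = -15.7 mmHg.

-15.7 mmHg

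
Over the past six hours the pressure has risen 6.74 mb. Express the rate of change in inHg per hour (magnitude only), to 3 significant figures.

0.0332 inHg per hour

6.74 mb / 6 h × 0.02953 inHg/mb = 0.0332 inHg/h.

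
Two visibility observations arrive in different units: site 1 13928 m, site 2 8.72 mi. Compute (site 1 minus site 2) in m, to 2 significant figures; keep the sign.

site 2: 8.72 SM = 14033.48 m.
Difference: 13928.00 − 14033.48 = -110 m.

-110 m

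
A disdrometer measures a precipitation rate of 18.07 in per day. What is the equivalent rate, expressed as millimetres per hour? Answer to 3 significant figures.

19.1 mm/hour

18.07 in/day × 25.4 mm/in × 0.0416667 day/hour = 19.1 mm/hour.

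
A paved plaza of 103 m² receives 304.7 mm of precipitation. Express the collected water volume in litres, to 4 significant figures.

1 mm over 1 m² is 1 L, so volume = 304.7 × 103 = 31384.1 L ≈ 31380 L.

31380 litres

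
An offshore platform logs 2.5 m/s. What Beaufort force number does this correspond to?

Beaufort force 2

2.5 m/s lies in the Beaufort 2 band (light breeze, 1.6–3.3 m/s).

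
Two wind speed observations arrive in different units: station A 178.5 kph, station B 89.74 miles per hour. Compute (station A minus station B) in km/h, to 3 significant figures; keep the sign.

station B: 89.74 mph = 144.423 km/h.
Difference: 178.500 − 144.423 = 34.1 km/h.

34.1 km/h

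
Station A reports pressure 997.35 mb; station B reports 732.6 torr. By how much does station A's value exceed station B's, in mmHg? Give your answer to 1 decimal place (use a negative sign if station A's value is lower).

station A: 997.35 mb = 748.074 mmHg.
Difference: 748.074 − 732.600 = 15.5 mmHg.

15.5 mmHg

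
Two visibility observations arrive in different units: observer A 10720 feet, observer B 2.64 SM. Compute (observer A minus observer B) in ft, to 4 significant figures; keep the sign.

-3219 ft

observer B: 2.64 SM = 13939.20 ft.
Difference: 10720.00 − 13939.20 = -3219 ft.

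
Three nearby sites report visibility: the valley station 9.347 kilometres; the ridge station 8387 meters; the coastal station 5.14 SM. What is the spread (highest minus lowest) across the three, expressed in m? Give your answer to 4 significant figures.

1075 m

the valley station: 9.347 km = 9347.00 m.
the coastal station: 5.14 SM = 8272.03 m.
Spread: 9347.00 − 8272.03 = 1075 m.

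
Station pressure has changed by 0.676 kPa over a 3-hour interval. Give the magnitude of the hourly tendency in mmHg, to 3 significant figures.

0.676 kPa / 3 h × 7.50062 mmHg/kPa = 1.69 mmHg/h.

1.69 mmHg per hour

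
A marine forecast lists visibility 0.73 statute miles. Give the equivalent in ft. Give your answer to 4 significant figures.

3854 ft

1 SM = 5280 ft, so 0.73 × 5280 = 3854 ft.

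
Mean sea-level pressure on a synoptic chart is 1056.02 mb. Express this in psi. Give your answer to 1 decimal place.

15.3 psi

1 mb = 0.0145038 psi, so 1056.02 × 0.0145038 = 15.3 psi.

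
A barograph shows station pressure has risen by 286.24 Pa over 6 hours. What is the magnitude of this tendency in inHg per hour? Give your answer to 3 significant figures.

0.0141 inHg per hour

286.24 Pa / 6 h × 0.0002953 inHg/Pa = 0.0141 inHg/h.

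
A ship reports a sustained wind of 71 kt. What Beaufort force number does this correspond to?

71 kt lies in the Beaufort 12 band (hurricane force, ≥64 kt).

Beaufort force 12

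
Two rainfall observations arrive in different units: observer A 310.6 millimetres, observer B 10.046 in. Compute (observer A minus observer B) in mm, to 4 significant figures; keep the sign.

observer B: 10.046 in = 255.1684 mm.
Difference: 310.6000 − 255.1684 = 55.43 mm.

55.43 mm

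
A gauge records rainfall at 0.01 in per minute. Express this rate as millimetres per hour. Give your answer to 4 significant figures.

15.24 mm/hour

0.01 in/minute × 25.4 mm/in × 60 minute/hour = 15.24 mm/hour.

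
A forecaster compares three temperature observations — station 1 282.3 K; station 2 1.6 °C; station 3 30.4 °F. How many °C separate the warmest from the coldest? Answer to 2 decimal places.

station 1: 282.3 K = 9.150 °C.
station 3: 30.4 °F = -0.889 °C.
Spread: 9.150 − (-0.889) = 10.039 °C.

10.04 °C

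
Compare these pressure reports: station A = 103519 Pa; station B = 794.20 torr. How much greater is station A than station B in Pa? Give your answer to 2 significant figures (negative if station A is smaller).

station B: 794.20 mmHg = 105884.64 Pa.
Difference: 103519.00 − 105884.64 = -2400 Pa.

-2400 Pa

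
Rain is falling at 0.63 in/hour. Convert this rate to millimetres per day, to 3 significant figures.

0.63 in/hour × 25.4 mm/in × 24 hour/day = 384 mm/day.

384 mm/day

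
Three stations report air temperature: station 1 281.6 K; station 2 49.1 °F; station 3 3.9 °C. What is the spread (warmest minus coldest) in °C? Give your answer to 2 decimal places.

station 1: 281.6 K = 8.450 °C.
station 2: 49.1 °F = 9.500 °C.
Spread: 9.500 − 3.900 = 5.600 °C.

5.60 °C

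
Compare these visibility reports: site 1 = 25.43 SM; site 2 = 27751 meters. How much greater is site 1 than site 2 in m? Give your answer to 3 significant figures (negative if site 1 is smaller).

site 1: 25.43 SM = 40925.62 m.
Difference: 40925.62 − 27751.00 = 13200 m.

13200 m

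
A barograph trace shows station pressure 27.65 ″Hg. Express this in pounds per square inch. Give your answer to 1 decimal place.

1 inHg = 0.491154 psi, so 27.65 × 0.491154 = 13.6 psi.

13.6 psi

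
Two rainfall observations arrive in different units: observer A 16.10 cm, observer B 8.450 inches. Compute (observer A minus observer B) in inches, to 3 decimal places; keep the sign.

observer A: 16.10 cm = 6.33858 in.
Difference: 6.33858 − 8.45000 = -2.111 in.

-2.111 in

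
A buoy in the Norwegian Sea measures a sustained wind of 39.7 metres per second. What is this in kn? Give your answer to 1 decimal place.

77.2 kt

1 m/s = 1.94384 kt, so 39.7 × 1.94384 = 77.2 kt.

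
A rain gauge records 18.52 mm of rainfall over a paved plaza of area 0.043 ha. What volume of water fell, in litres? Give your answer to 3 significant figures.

Area: 0.043 ha = 430 m².
1 mm over 1 m² is 1 L, so volume = 18.52 × 430 = 7963.6 L ≈ 7960 L.

7960 litres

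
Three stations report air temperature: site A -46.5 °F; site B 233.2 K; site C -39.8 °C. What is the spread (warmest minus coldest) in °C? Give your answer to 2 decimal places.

site A: -46.5 °F = -43.611 °C.
site B: 233.2 K = -39.950 °C.
Spread: (-39.800) − (-43.611) = 3.811 °C.

3.81 °C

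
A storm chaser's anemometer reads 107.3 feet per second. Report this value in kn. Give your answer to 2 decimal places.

1 ft/s = 0.592484 kt, so 107.3 × 0.592484 = 63.57 kt.

63.57 kt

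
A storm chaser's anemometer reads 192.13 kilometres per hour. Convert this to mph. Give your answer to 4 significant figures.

119.4 mph

1 km/h = 0.621371 mph, so 192.13 × 0.621371 = 119.4 mph.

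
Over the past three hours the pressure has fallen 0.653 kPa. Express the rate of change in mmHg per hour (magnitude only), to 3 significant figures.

1.63 mmHg per hour

0.653 kPa / 3 h × 7.50062 mmHg/kPa = 1.63 mmHg/h.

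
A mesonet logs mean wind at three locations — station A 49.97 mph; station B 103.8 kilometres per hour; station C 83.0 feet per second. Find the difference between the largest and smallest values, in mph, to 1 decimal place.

14.5 mph

station B: 103.8 km/h = 64.498 mph.
station C: 83.0 ft/s = 56.591 mph.
Spread: 64.498 − 49.970 = 14.5 mph.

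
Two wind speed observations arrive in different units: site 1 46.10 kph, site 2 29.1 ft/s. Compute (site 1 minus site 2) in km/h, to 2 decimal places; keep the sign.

14.17 km/h

site 2: 29.1 ft/s = 31.9308 km/h.
Difference: 46.1000 − 31.9308 = 14.17 km/h.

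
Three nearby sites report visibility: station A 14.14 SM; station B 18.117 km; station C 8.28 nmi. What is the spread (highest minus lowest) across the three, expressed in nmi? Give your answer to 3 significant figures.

station A: 14.14 SM = 12.2873 nmi.
station B: 18.117 km = 9.7824 nmi.
Spread: 12.2873 − 8.2800 = 4.01 nmi.

4.01 nmi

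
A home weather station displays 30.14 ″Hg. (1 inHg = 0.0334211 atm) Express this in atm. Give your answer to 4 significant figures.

1.007 atm

1 inHg = 0.0334211 atm, so 30.14 × 0.0334211 = 1.007 atm.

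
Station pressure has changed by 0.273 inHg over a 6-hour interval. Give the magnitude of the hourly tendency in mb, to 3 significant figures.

0.273 inHg / 6 h × 33.8639 mb/inHg = 1.54 mb/h.

1.54 mb per hour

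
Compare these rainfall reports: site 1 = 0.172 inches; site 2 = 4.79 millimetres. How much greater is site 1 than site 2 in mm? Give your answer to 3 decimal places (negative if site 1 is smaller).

site 1: 0.172 in = 4.36880 mm.
Difference: 4.36880 − 4.79000 = -0.421 mm.

-0.421 mm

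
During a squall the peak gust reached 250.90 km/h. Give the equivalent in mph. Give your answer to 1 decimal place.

155.9 mph

1 km/h = 0.621371 mph, so 250.90 × 0.621371 = 155.9 mph.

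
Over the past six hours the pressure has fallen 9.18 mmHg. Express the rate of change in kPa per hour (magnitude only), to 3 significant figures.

0.204 kPa per hour

9.18 mmHg / 6 h × 0.133322 kPa/mmHg = 0.204 kPa/h.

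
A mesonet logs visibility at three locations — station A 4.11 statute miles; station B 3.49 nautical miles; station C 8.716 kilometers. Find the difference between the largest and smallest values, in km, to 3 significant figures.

station A: 4.11 SM = 6.6144 km.
station B: 3.49 nmi = 6.4635 km.
Spread: 8.7160 − 6.4635 = 2.25 km.

2.25 km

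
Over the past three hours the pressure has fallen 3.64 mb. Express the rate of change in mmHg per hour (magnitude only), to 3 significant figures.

3.64 mb / 3 h × 0.750062 mmHg/mb = 0.910 mmHg/h.

0.910 mmHg per hour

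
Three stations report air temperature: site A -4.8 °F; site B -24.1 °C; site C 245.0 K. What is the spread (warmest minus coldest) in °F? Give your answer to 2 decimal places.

13.87 °F

site A: -4.8 °F = -20.444 °C.
site C: 245.0 K = -28.150 °C.
Spread: (-20.444) − (-28.150) = 7.706 °C = 13.87 °F.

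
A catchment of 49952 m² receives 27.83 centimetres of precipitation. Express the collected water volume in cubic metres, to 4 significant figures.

Depth: 27.83 cm × 10 = 278.3 mm.
1 mm over 1 m² is 1 L, so volume = 278.3 × 49952 = 13901642 L = 13900 m³.

13900 cubic metres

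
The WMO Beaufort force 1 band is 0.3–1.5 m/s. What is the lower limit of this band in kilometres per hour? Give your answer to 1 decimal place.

1.1 km/h

0.3–1.5 m/s × 3.6 = 1.1–5.4 km/h.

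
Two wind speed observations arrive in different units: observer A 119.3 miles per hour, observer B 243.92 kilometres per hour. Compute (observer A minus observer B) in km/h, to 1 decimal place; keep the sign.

observer A: 119.3 mph = 191.995 km/h.
Difference: 191.995 − 243.920 = -51.9 km/h.

-51.9 km/h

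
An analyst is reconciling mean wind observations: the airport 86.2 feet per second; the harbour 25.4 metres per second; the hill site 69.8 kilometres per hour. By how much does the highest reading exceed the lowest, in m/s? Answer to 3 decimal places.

the airport: 86.2 ft/s = 26.27376 m/s.
the hill site: 69.8 km/h = 19.38889 m/s.
Spread: 26.27376 − 19.38889 = 6.885 m/s.

6.885 m/s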